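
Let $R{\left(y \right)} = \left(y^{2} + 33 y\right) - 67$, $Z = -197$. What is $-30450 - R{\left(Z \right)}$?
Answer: $-62691$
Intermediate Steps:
$R{\left(y \right)} = -67 + y^{2} + 33 y$
$-30450 - R{\left(Z \right)} = -30450 - \left(-67 + \left(-197\right)^{2} + 33 \left(-197\right)\right) = -30450 - \left(-67 + 38809 - 6501\right) = -30450 - 32241 = -62691$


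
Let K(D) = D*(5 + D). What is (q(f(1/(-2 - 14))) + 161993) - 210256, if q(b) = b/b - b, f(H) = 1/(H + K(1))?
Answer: -4584906/95 ≈ -48262.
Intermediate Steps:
f(H) = 1/(6 + H) (f(H) = 1/(H + 1*(5 + 1)) = 1/(H + 1*6) = 1/(H + 6) = 1/(6 + H))
q(b) = 1 - b
(q(f(1/(-2 - 14))) + 161993) - 210256 = ((1 - 1/(6 + 1/(-2 - 14))) + 161993) - 210256 = ((1 - 1/(6 + 1/(-16))) + 161993) - 210256 = ((1 - 1/(6 - 1/16)) + 161993) - 210256 = ((1 - 1/95/16) + 161993) - 210256 = ((1 - 1*16/95) + 161993) - 210256 = ((1 - 16/95) + 161993) - 210256 = (79/95 + 161993) - 210256 = 15389414/95 - 210256 = -4584906/95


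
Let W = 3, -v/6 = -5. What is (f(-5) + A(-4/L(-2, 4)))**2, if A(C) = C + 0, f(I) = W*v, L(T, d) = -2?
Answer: 8464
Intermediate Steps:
v = 30 (v = -6*(-5) = 30)
f(I) = 90 (f(I) = 3*30 = 90)
A(C) = C
(f(-5) + A(-4/L(-2, 4)))**2 = (90 - 4/(-2))**2 = (90 - 4*(-1/2))**2 = (90 + 2)**2 = 92**2 = 8464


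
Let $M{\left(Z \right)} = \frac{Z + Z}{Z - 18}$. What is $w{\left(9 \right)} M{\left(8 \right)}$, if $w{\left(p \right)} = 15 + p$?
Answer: $- \frac{192}{5} \approx -38.4$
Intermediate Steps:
$M{\left(Z \right)} = \frac{2 Z}{-18 + Z}$
$w{\left(9 \right)} M{\left(8 \right)} = \left(15 + 9\right) 2 \cdot 8 \frac{1}{-18 + 8} = 24 \cdot 2 \cdot 8 \frac{1}{-10} = 24 \cdot 2 \cdot 8 \left(- \frac{1}{10}\right) = 24 \left(- \frac{8}{5}\right) = - \frac{192}{5}$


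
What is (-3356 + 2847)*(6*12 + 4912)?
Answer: -2536856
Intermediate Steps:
(-3356 + 2847)*(6*12 + 4912) = -509*(72 + 4912) = -509*4984 = -2536856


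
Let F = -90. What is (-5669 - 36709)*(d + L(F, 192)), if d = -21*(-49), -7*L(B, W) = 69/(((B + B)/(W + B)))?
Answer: -219218367/5 ≈ -4.3844e+7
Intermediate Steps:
L(B, W) = -69*(B + W)/(14*B) (L(B, W) = -69/(7*((B + B)/(W + B))) = -69/(7*((2*B)/(B + W))) = -69/(7*(2*B/(B + W))) = -69*(B + W)/(2*B)/7 = -69*(B + W)/(14*B))
d = 1029
(-5669 - 36709)*(d + L(F, 192)) = (-5669 - 36709)*(1029 + (69/14)*(-1*(-90) - 1*192)/(-90)) = -42378*(1029 + (69/14)*(-1/90)*(90 - 192)) = -42378*(1029 + (69/14)*(-1/90)*(-102)) = -42378*(1029 + 391/70) = -42378*72421/70 = -219218367/5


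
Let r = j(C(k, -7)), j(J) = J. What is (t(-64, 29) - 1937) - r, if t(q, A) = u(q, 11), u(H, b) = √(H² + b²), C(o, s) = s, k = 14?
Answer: -1930 + √4217 ≈ -1865.1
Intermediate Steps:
t(q, A) = √(121 + q²) (t(q, A) = √(q² + 11²) = √(q² + 121) = √(121 + q²))
r = -7
(t(-64, 29) - 1937) - r = (√(121 + (-64)²) - 1937) - 1*(-7) = (√(121 + 4096) - 1937) + 7 = (√4217 - 1937) + 7 = (-1937 + √4217) + 7 = -1930 + √4217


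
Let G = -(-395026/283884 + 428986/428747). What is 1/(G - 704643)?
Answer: -60857206674/42882580890411983 ≈ -1.4192e-6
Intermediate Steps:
G = 23791975399/60857206674 (G = -(-395026*1/283884 + 428986*(1/428747)) = -(-197513/141942 + 428986/428747) = -1*(-23791975399/60857206674) = 23791975399/60857206674 ≈ 0.39095)
1/(G - 704643) = 1/(23791975399/60857206674 - 704643) = 1/(-42882580890411983/60857206674) = -60857206674/42882580890411983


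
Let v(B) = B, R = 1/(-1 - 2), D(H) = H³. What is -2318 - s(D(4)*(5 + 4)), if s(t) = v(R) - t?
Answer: -5225/3 ≈ -1741.7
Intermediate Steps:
R = -⅓ (R = 1/(-3) = -⅓ ≈ -0.33333)
s(t) = -⅓ - t
-2318 - s(D(4)*(5 + 4)) = -2318 - (-⅓ - 4³*(5 + 4)) = -2318 - (-⅓ - 64*9) = -2318 - (-⅓ - 1*576) = -2318 - (-⅓ - 576) = -2318 - 1*(-1729/3) = -2318 + 1729/3 = -5225/3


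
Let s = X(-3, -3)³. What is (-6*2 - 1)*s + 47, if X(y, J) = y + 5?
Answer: -57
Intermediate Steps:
X(y, J) = 5 + y
s = 8 (s = (5 - 3)³ = 2³ = 8)
(-6*2 - 1)*s + 47 = (-6*2 - 1)*8 + 47 = (-12 - 1)*8 + 47 = -13*8 + 47 = -104 + 47 = -57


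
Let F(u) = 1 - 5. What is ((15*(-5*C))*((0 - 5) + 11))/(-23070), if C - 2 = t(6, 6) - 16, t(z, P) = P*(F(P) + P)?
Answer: -30/769 ≈ -0.039012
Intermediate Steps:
F(u) = -4
t(z, P) = P*(-4 + P)
C = -2 (C = 2 + (6*(-4 + 6) - 16) = 2 + (6*2 - 16) = 2 + (12 - 16) = 2 - 4 = -2)
((15*(-5*C))*((0 - 5) + 11))/(-23070) = ((15*(-5*(-2)))*((0 - 5) + 11))/(-23070) = ((15*10)*(-5 + 11))*(-1/23070) = (150*6)*(-1/23070) = 900*(-1/23070) = -30/769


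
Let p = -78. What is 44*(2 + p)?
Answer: -3344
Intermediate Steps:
44*(2 + p) = 44*(2 - 78) = 44*(-76) = -3344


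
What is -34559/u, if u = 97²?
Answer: -34559/9409 ≈ -3.6730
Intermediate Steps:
u = 9409
-34559/u = -34559/9409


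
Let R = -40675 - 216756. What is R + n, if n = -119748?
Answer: -377179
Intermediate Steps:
R = -257431
R + n = -257431 - 119748 = -377179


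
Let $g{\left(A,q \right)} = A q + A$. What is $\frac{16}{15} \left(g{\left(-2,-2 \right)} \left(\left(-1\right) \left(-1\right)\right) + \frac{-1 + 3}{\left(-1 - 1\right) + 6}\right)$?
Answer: $\frac{8}{3} \approx 2.6667$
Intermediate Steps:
$g{\left(A,q \right)} = A + A q$
$\frac{16}{15} \left(g{\left(-2,-2 \right)} \left(\left(-1\right) \left(-1\right)\right) + \frac{-1 + 3}{\left(-1 - 1\right) + 6}\right) = \frac{16}{15} \left(- 2 \left(1 - 2\right) \left(\left(-1\right) \left(-1\right)\right) + \frac{-1 + 3}{\left(-1 - 1\right) + 6}\right) = 16 \cdot \frac{1}{15} \left(\left(-2\right) \left(-1\right) 1 + \frac{2}{-2 + 6}\right) = \frac{16 \left(2 \cdot 1 + \frac{2}{4}\right)}{15} = \frac{16 \left(2 + 2 \cdot \frac{1}{4}\right)}{15} = \frac{16 \left(2 + \frac{1}{2}\right)}{15} = \frac{16}{15} \cdot \frac{5}{2} = \frac{8}{3}$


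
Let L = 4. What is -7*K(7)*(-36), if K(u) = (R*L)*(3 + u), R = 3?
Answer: 30240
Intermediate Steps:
K(u) = 36 + 12*u (K(u) = (3*4)*(3 + u) = 12*(3 + u) = 36 + 12*u)
-7*K(7)*(-36) = -7*(36 + 12*7)*(-36) = -7*(36 + 84)*(-36) = -7*120*(-36) = -840*(-36) = 30240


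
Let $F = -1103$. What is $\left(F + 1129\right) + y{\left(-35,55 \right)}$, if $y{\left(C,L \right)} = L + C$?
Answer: $46$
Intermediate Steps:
$y{\left(C,L \right)} = C + L$
$\left(F + 1129\right) + y{\left(-35,55 \right)} = \left(-1103 + 1129\right) + \left(-35 + 55\right) = 26 + 20 = 46$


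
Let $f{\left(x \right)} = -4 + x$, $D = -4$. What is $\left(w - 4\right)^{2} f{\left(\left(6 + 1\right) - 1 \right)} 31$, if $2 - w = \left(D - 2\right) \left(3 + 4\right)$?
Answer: $99200$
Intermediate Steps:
$w = 44$ ($w = 2 - \left(-4 - 2\right) \left(3 + 4\right) = 2 - \left(-6\right) 7 = 2 - -42 = 2 + 42 = 44$)
$\left(w - 4\right)^{2} f{\left(\left(6 + 1\right) - 1 \right)} 31 = \left(44 - 4\right)^{2} \left(-4 + \left(\left(6 + 1\right) - 1\right)\right) 31 = 40^{2} \left(-4 + \left(7 - 1\right)\right) 31 = 1600 \left(-4 + 6\right) 31 = 1600 \cdot 2 \cdot 31 = 3200 \cdot 31 = 99200$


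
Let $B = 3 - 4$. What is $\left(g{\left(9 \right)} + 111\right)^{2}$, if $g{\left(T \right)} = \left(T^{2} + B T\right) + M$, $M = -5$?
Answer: $31684$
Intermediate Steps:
$B = -1$ ($B = 3 - 4 = -1$)
$g{\left(T \right)} = -5 + T^{2} - T$ ($g{\left(T \right)} = \left(T^{2} - T\right) - 5 = -5 + T^{2} - T$)
$\left(g{\left(9 \right)} + 111\right)^{2} = \left(\left(-5 + 9^{2} - 9\right) + 111\right)^{2} = \left(\left(-5 + 81 - 9\right) + 111\right)^{2} = \left(67 + 111\right)^{2} = 178^{2} = 31684$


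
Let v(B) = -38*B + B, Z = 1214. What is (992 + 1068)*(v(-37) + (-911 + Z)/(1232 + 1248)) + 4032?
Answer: 350228537/124 ≈ 2.8244e+6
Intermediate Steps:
v(B) = -37*B
(992 + 1068)*(v(-37) + (-911 + Z)/(1232 + 1248)) + 4032 = (992 + 1068)*(-37*(-37) + (-911 + 1214)/(1232 + 1248)) + 4032 = 2060*(1369 + 303/2480) + 4032 = 2060*(3395423/2480) + 4032 = 349728569/124 + 4032 = 350228537/124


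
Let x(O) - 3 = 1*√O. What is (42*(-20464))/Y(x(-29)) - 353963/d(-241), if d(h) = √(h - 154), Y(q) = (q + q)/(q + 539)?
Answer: (-169748880*√29 + 1061889*√395 + 92003892960*I + 353963*I*√11455)/(395*(√29 - 3*I)) ≈ -1.8716e+7 + 3.2844e+7*I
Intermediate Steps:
x(O) = 3 + √O (x(O) = 3 + 1*√O = 3 + √O)
Y(q) = 2*q/(539 + q) (Y(q) = (2*q)/(539 + q) = 2*q/(539 + q))
d(h) = √(-154 + h)
(42*(-20464))/Y(x(-29)) - 353963/d(-241) = (42*(-20464))/((2*(3 + √(-29))/(539 + (3 + √(-29))))) - 353963/√(-154 - 241) = -859488*(539 + (3 + I*√29))/(2*(3 + I*√29)) - 353963*(-I*√395/395) = -859488*(542 + I*√29)/(2*(3 + I*√29)) - 353963*(-I*√395/395) = -859488*(542 + I*√29)/(2*(3 + I*√29)) - (-353963)*I*√395/395 = -429744*(542 + I*√29)/(3 + I*√29) + 353963*I*√395/395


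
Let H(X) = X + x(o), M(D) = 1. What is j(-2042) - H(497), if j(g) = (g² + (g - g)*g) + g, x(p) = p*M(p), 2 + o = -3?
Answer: 4167230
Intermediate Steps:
o = -5 (o = -2 - 3 = -5)
x(p) = p (x(p) = p*1 = p)
H(X) = -5 + X (H(X) = X - 5 = -5 + X)
j(g) = g + g² (j(g) = (g² + 0*g) + g = (g² + 0) + g = g² + g = g + g²)
j(-2042) - H(497) = -2042*(1 - 2042) - (-5 + 497) = -2042*(-2041) - 1*492 = 4167722 - 492 = 4167230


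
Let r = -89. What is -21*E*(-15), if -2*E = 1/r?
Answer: 315/178 ≈ 1.7697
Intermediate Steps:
E = 1/178 (E = -½/(-89) = -½*(-1/89) = 1/178 ≈ 0.0056180)
-21*E*(-15) = -21*1/178*(-15) = -21/178*(-15) = 315/178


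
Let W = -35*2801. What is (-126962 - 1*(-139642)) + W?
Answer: -85355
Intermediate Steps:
W = -98035
(-126962 - 1*(-139642)) + W = (-126962 - 1*(-139642)) - 98035 = (-126962 + 139642) - 98035 = 12680 - 98035 = -85355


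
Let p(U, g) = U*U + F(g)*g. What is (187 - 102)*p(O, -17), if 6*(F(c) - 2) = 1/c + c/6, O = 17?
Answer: 805375/36 ≈ 22372.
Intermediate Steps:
F(c) = 2 + 1/(6*c) + c/36 (F(c) = 2 + (1/c + c/6)/6 = 2 + (1/(6*c) + c/36) = 2 + 1/(6*c) + c/36)
p(U, g) = 1/6 + U**2 + g*(72 + g)/36 (p(U, g) = U*U + ((6 + g*(72 + g))/(36*g))*g = U**2 + (1/6 + g*(72 + g)/36) = 1/6 + U**2 + g*(72 + g)/36)
(187 - 102)*p(O, -17) = (187 - 102)*(1/6 + 17**2 + (1/36)*(-17)*(72 - 17)) = 85*(1/6 + 289 + (1/36)*(-17)*55) = 85*(1/6 + 289 - 935/36) = 85*(9475/36) = 805375/36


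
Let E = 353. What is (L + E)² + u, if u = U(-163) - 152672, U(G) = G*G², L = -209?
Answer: -4462683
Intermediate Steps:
U(G) = G³
u = -4483419 (u = (-163)³ - 152672 = -4330747 - 152672 = -4483419)
(L + E)² + u = (-209 + 353)² - 4483419 = 144² - 4483419 = 20736 - 4483419 = -4462683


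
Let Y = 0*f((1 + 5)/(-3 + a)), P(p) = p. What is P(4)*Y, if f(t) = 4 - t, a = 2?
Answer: 0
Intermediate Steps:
Y = 0 (Y = 0*(4 - (1 + 5)/(-3 + 2)) = 0*(4 - 6/(-1)) = 0*(4 - 6*(-1)) = 0*(4 - 1*(-6)) = 0*(4 + 6) = 0*10 = 0)
P(4)*Y = 4*0 = 0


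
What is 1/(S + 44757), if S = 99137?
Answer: 1/143894 ≈ 6.9496e-6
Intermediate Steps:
1/(S + 44757) = 1/(99137 + 44757) = 1/143894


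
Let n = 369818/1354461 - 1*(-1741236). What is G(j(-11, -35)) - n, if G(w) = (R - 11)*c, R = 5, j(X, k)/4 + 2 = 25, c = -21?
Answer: -2358265961528/1354461 ≈ -1.7411e+6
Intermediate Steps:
j(X, k) = 92 (j(X, k) = -8 + 4*25 = -8 + 100 = 92)
n = 2358436623614/1354461 (n = 369818*(1/1354461) + 1741236 = 369818/1354461 + 1741236 = 2358436623614/1354461 ≈ 1.7412e+6)
G(w) = 126 (G(w) = (5 - 11)*(-21) = -6*(-21) = 126)
G(j(-11, -35)) - n = 126 - 1*2358436623614/1354461 = 126 - 2358436623614/1354461 = -2358265961528/1354461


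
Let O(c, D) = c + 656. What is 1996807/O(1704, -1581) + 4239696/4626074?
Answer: 4623691314139/5458767320 ≈ 847.02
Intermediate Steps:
O(c, D) = 656 + c
1996807/O(1704, -1581) + 4239696/4626074 = 1996807/(656 + 1704) + 4239696/4626074 = 1996807/2360 + 4239696*(1/4626074) = 1996807*(1/2360) + 2119848/2313037 = 1996807/2360 + 2119848/2313037 = 4623691314139/5458767320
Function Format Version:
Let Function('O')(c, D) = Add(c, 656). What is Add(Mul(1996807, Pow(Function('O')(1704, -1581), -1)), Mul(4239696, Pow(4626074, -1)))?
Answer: Rational(4623691314139, 5458767320) ≈ 847.02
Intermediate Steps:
Function('O')(c, D) = Add(656, c)
Add(Mul(1996807, Pow(Function('O')(1704, -1581), -1)), Mul(4239696, Pow(4626074, -1))) = Add(Mul(1996807, Pow(Add(656, 1704), -1)), Mul(4239696, Pow(4626074, -1))) = Add(Mul(1996807, Pow(2360, -1)), Mul(4239696, Rational(1, 4626074))) = Add(Mul(1996807, Rational(1, 2360)), Rational(2119848, 2313037)) = Add(Rational(1996807, 2360), Rational(2119848, 2313037)) = Rational(4623691314139, 5458767320)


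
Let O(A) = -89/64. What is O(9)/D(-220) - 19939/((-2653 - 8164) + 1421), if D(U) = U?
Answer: 70394341/33073920 ≈ 2.1284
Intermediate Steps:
O(A) = -89/64 (O(A) = -89*1/64 = -89/64)
O(9)/D(-220) - 19939/((-2653 - 8164) + 1421) = -89/64/(-220) - 19939/((-2653 - 8164) + 1421) = -89/64*(-1/220) - 19939/(-10817 + 1421) = 89/14080 - 19939/(-9396) = 89/14080 - 19939*(-1/9396) = 89/14080 + 19939/9396 = 70394341/33073920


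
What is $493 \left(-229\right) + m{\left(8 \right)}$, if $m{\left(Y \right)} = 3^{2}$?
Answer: $-112888$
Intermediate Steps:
$m{\left(Y \right)} = 9$
$493 \left(-229\right) + m{\left(8 \right)} = 493 \left(-229\right) + 9 = -112897 + 9 = -112888$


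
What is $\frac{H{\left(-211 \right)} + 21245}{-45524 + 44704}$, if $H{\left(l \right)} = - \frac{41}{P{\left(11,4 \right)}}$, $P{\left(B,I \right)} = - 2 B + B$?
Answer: $- \frac{58434}{2255} \approx -25.913$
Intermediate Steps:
$P{\left(B,I \right)} = - B$
$H{\left(l \right)} = \frac{41}{11}$ ($H{\left(l \right)} = - \frac{41}{\left(-1\right) 11} = - \frac{41}{-11} = \left(-41\right) \left(- \frac{1}{11}\right) = \frac{41}{11}$)
$\frac{H{\left(-211 \right)} + 21245}{-45524 + 44704} = \frac{\frac{41}{11} + 21245}{-45524 + 44704} = \frac{233736}{11 \left(-820\right)} = \frac{233736}{11} \left(- \frac{1}{820}\right) = - \frac{58434}{2255}$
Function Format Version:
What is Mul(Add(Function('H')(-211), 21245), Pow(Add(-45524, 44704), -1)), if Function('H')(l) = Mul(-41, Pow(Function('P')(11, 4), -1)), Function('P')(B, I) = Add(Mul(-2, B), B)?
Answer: Rational(-58434, 2255) ≈ -25.913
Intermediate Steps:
Function('P')(B, I) = Mul(-1, B)
Function('H')(l) = Rational(41, 11) (Function('H')(l) = Mul(-41, Pow(Mul(-1, 11), -1)) = Mul(-41, Pow(-11, -1)) = Mul(-41, Rational(-1, 11)) = Rational(41, 11))
Mul(Add(Function('H')(-211), 21245), Pow(Add(-45524, 44704), -1)) = Mul(Add(Rational(41, 11), 21245), Pow(Add(-45524, 44704), -1)) = Mul(Rational(233736, 11), Pow(-820, -1)) = Mul(Rational(233736, 11), Rational(-1, 820)) = Rational(-58434, 2255)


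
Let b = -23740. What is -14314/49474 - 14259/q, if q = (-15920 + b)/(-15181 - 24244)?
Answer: -927097490593/65404628 ≈ -14175.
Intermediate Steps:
q = 7932/7885 (q = (-15920 - 23740)/(-15181 - 24244) = -39660/(-39425) = -39660*(-1/39425) = 7932/7885 ≈ 1.0060)
-14314/49474 - 14259/q = -14314/49474 - 14259/7932/7885 = -14314*1/49474 - 14259*7885/7932 = -7157/24737 - 37477405/2644 = -927097490593/65404628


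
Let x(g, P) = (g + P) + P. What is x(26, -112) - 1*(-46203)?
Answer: 46005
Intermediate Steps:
x(g, P) = g + 2*P (x(g, P) = (P + g) + P = g + 2*P)
x(26, -112) - 1*(-46203) = (26 + 2*(-112)) - 1*(-46203) = (26 - 224) + 46203 = -198 + 46203 = 46005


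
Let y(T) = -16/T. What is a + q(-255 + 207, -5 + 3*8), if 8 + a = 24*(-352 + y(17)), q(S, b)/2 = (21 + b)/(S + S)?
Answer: -864901/102 ≈ -8479.4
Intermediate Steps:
q(S, b) = (21 + b)/S (q(S, b) = 2*((21 + b)/(S + S)) = 2*((21 + b)/((2*S))) = 2*((21 + b)*(1/(2*S))) = 2*((21 + b)/(2*S)) = (21 + b)/S)
a = -144136/17 (a = -8 + 24*(-352 - 16/17) = -8 + 24*(-6000/17) = -8 - 144000/17 = -144136/17 ≈ -8478.6)
a + q(-255 + 207, -5 + 3*8) = -144136/17 + (21 + (-5 + 3*8))/(-255 + 207) = -144136/17 + (21 + (-5 + 24))/(-48) = -144136/17 - (21 + 19)/48 = -144136/17 - 1/48*40 = -144136/17 - ⅚ = -864901/102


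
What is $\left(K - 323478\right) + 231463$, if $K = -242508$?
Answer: $-334523$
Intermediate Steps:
$\left(K - 323478\right) + 231463 = \left(-242508 - 323478\right) + 231463 = -565986 + 231463 = -334523$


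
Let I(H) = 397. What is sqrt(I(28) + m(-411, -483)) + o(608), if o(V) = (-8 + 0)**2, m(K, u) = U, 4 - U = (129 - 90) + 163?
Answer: 64 + sqrt(199) ≈ 78.107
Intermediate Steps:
U = -198 (U = 4 - ((129 - 90) + 163) = 4 - (39 + 163) = 4 - 1*202 = 4 - 202 = -198)
m(K, u) = -198
o(V) = 64 (o(V) = (-8)**2 = 64)
sqrt(I(28) + m(-411, -483)) + o(608) = sqrt(397 - 198) + 64 = sqrt(199) + 64 = 64 + sqrt(199)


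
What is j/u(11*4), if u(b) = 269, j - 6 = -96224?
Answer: -96218/269 ≈ -357.69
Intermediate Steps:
j = -96218 (j = 6 - 96224 = -96218)
j/u(11*4) = -96218/269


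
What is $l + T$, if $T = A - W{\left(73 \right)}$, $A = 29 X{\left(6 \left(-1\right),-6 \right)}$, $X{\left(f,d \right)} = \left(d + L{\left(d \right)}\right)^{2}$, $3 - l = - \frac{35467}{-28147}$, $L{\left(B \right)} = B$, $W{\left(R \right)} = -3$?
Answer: $\frac{117675287}{28147} \approx 4180.7$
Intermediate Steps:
$l = \frac{48974}{28147}$ ($l = 3 - - \frac{35467}{-28147} = 3 - \left(-35467\right) \left(- \frac{1}{28147}\right) = 3 - \frac{35467}{28147} = \frac{48974}{28147} \approx 1.7399$)
$X{\left(f,d \right)} = 4 d^{2}$ ($X{\left(f,d \right)} = \left(d + d\right)^{2} = \left(2 d\right)^{2} = 4 d^{2}$)
$A = 4176$ ($A = 29 \cdot 4 \left(-6\right)^{2} = 29 \cdot 4 \cdot 36 = 29 \cdot 144 = 4176$)
$T = 4179$ ($T = 4176 - -3 = 4176 + 3 = 4179$)
$l + T = \frac{48974}{28147} + 4179 = \frac{117675287}{28147}$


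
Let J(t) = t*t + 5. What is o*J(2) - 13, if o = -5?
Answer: -58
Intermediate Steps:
J(t) = 5 + t**2 (J(t) = t**2 + 5 = 5 + t**2)
o*J(2) - 13 = -5*(5 + 2**2) - 13 = -5*(5 + 4) - 13 = -5*9 - 13 = -45 - 13 = -58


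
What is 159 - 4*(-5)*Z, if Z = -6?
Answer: 39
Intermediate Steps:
159 - 4*(-5)*Z = 159 - 4*(-5)*(-6) = 159 - (-20)*(-6) = 159 - 1*120 = 159 - 120 = 39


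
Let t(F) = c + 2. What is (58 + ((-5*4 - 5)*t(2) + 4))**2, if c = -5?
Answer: 18769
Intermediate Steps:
t(F) = -3 (t(F) = -5 + 2 = -3)
(58 + ((-5*4 - 5)*t(2) + 4))**2 = (58 + ((-5*4 - 5)*(-3) + 4))**2 = (58 + ((-20 - 5)*(-3) + 4))**2 = (58 + (-25*(-3) + 4))**2 = (58 + (75 + 4))**2 = (58 + 79)**2 = 137**2 = 18769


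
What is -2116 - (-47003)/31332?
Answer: -66251509/31332 ≈ -2114.5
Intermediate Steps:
-2116 - (-47003)/31332 = -2116 - 1*(-47003/31332) = -2116 + 47003/31332 = -66251509/31332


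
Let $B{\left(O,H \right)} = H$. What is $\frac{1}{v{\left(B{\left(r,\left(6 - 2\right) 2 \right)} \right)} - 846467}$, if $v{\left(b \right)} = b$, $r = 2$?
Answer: $- \frac{1}{846459} \approx -1.1814 \cdot 10^{-6}$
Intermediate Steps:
$\frac{1}{v{\left(B{\left(r,\left(6 - 2\right) 2 \right)} \right)} - 846467} = \frac{1}{\left(6 - 2\right) 2 - 846467} = \frac{1}{4 \cdot 2 - 846467} = \frac{1}{8 - 846467} = \frac{1}{-846459} = - \frac{1}{846459}$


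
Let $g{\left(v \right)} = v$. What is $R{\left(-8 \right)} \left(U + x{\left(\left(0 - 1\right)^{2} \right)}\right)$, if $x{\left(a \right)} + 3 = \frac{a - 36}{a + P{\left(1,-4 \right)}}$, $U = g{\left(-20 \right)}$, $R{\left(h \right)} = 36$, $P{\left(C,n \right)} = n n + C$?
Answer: $-898$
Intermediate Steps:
$P{\left(C,n \right)} = C + n^{2}$ ($P{\left(C,n \right)} = n^{2} + C = C + n^{2}$)
$U = -20$
$x{\left(a \right)} = -3 + \frac{-36 + a}{17 + a}$ ($x{\left(a \right)} = -3 + \frac{a - 36}{a + \left(1 + \left(-4\right)^{2}\right)} = -3 + \frac{-36 + a}{a + \left(1 + 16\right)} = -3 + \frac{-36 + a}{a + 17} = -3 + \frac{-36 + a}{17 + a}$)
$R{\left(-8 \right)} \left(U + x{\left(\left(0 - 1\right)^{2} \right)}\right) = 36 \left(-20 + \frac{-87 - 2 \left(0 - 1\right)^{2}}{17 + \left(0 - 1\right)^{2}}\right) = 36 \left(-20 + \frac{-87 - 2 \left(-1\right)^{2}}{17 + \left(-1\right)^{2}}\right) = 36 \left(-20 + \frac{-87 - 2}{17 + 1}\right) = 36 \left(-20 + \frac{-87 - 2}{18}\right) = 36 \left(-20 + \frac{1}{18} \left(-89\right)\right) = 36 \left(-20 - \frac{89}{18}\right) = 36 \left(- \frac{449}{18}\right) = -898$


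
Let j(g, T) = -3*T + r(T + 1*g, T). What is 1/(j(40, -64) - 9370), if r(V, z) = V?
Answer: -1/9202 ≈ -0.00010867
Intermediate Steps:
j(g, T) = g - 2*T (j(g, T) = -3*T + (T + 1*g) = -3*T + (T + g) = g - 2*T)
1/(j(40, -64) - 9370) = 1/((40 - 2*(-64)) - 9370) = 1/((40 + 128) - 9370) = 1/(168 - 9370) = 1/(-9202) = -1/9202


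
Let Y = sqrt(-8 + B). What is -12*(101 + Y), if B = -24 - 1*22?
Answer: -1212 - 36*I*sqrt(6) ≈ -1212.0 - 88.182*I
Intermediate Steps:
B = -46 (B = -24 - 22 = -46)
Y = 3*I*sqrt(6) (Y = sqrt(-8 - 46) = sqrt(-54) = 3*I*sqrt(6) ≈ 7.3485*I)
-12*(101 + Y) = -12*(101 + 3*I*sqrt(6)) = -1212 - 36*I*sqrt(6)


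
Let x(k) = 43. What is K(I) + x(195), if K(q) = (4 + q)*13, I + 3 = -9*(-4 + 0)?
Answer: 524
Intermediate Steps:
I = 33 (I = -3 - 9*(-4 + 0) = -3 - 9*(-4) = -3 + 36 = 33)
K(q) = 52 + 13*q
K(I) + x(195) = (52 + 13*33) + 43 = (52 + 429) + 43 = 481 + 43 = 524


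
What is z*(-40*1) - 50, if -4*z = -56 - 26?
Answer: -870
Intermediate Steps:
z = 41/2 (z = -(-56 - 26)/4 = -¼*(-82) = 41/2 ≈ 20.500)
z*(-40*1) - 50 = 41*(-40*1)/2 - 50 = (41/2)*(-40) - 50 = -820 - 50 = -870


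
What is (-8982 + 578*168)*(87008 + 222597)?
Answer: 27283011810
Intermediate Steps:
(-8982 + 578*168)*(87008 + 222597) = (-8982 + 97104)*309605 = 88122*309605 = 27283011810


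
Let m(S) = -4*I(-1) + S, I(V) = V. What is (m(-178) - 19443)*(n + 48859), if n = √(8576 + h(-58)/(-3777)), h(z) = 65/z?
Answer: -958467003 - 6539*√411561502604346/73022 ≈ -9.6028e+8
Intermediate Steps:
m(S) = 4 + S (m(S) = -4*(-1) + S = 4 + S)
n = √411561502604346/219066 (n = √(8576 + (65/(-58))/(-3777)) = √(8576 + (65*(-1/58))*(-1/3777)) = √(8576 - 65/58*(-1/3777)) = √(8576 + 65/219066) = √(1878710081/219066) = √411561502604346/219066 ≈ 92.607)
(m(-178) - 19443)*(n + 48859) = ((4 - 178) - 19443)*(√411561502604346/219066 + 48859) = (-174 - 19443)*(48859 + √411561502604346/219066) = -19617*(48859 + √411561502604346/219066) = -958467003 - 6539*√411561502604346/73022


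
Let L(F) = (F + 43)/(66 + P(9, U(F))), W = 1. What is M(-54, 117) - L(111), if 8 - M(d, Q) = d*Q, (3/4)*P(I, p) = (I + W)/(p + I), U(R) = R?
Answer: 537512/85 ≈ 6323.7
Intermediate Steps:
P(I, p) = 4*(1 + I)/(3*(I + p)) (P(I, p) = 4*((I + 1)/(p + I))/3 = 4*((1 + I)/(I + p))/3 = 4*(1 + I)/(3*(I + p)))
M(d, Q) = 8 - Q*d (M(d, Q) = 8 - d*Q = 8 - Q*d)
L(F) = (43 + F)/(66 + 40/(3*(9 + F))) (L(F) = (F + 43)/(66 + 4*(1 + 9)/(3*(9 + F))) = (43 + F)/(66 + (4/3)*10/(9 + F)) = (43 + F)/(66 + 40/(3*(9 + F))))
M(-54, 117) - L(111) = (8 - 1*117*(-54)) - 3*(9 + 111)*(43 + 111)/(2*(911 + 99*111)) = (8 + 6318) - 3*120*154/(2*(911 + 10989)) = 6326 - 3*120*154/(2*11900) = 6326 - 1*198/85 = 6326 - 198/85 = 537512/85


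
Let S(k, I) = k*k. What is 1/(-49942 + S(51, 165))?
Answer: -1/47341 ≈ -2.1123e-5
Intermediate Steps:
S(k, I) = k**2
1/(-49942 + S(51, 165)) = 1/(-49942 + 51**2) = 1/(-49942 + 2601) = 1/(-47341) = -1/47341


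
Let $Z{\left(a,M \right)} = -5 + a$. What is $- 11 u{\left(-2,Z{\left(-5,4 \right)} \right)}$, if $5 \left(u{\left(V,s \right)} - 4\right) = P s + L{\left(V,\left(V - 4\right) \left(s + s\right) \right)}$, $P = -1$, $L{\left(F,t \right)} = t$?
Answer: $-330$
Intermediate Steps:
$u{\left(V,s \right)} = 4 - \frac{s}{5} + \frac{2 s \left(-4 + V\right)}{5}$ ($u{\left(V,s \right)} = 4 + \frac{- s + \left(V - 4\right) \left(s + s\right)}{5} = 4 + \frac{- s + \left(-4 + V\right) 2 s}{5} = 4 + \frac{- s + 2 s \left(-4 + V\right)}{5} = 4 + \left(- \frac{s}{5} + \frac{2 s \left(-4 + V\right)}{5}\right) = 4 - \frac{s}{5} + \frac{2 s \left(-4 + V\right)}{5}$)
$- 11 u{\left(-2,Z{\left(-5,4 \right)} \right)} = - 11 \left(4 - \frac{-5 - 5}{5} + \frac{2 \left(-5 - 5\right) \left(-4 - 2\right)}{5}\right) = - 11 \left(4 - -2 + \frac{2}{5} \left(-10\right) \left(-6\right)\right) = - 11 \left(4 + 2 + 24\right) = \left(-11\right) 30 = -330$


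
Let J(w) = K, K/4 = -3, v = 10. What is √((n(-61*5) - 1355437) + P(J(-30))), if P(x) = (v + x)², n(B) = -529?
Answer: I*√1355962 ≈ 1164.5*I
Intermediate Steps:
K = -12 (K = 4*(-3) = -12)
J(w) = -12
P(x) = (10 + x)²
√((n(-61*5) - 1355437) + P(J(-30))) = √((-529 - 1355437) + (10 - 12)²) = √(-1355966 + (-2)²) = √(-1355966 + 4) = √(-1355962) = I*√1355962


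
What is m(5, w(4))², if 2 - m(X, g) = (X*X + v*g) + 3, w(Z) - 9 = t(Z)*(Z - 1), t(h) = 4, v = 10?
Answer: 55696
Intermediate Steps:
w(Z) = 5 + 4*Z (w(Z) = 9 + 4*(Z - 1) = 9 + 4*(-1 + Z) = 9 + (-4 + 4*Z) = 5 + 4*Z)
m(X, g) = -1 - X² - 10*g (m(X, g) = 2 - ((X*X + 10*g) + 3) = 2 - ((X² + 10*g) + 3) = 2 - (3 + X² + 10*g) = 2 + (-3 - X² - 10*g) = -1 - X² - 10*g)
m(5, w(4))² = (-1 - 1*5² - 10*(5 + 4*4))² = (-1 - 1*25 - 10*(5 + 16))² = (-1 - 25 - 10*21)² = (-1 - 25 - 210)² = (-236)² = 55696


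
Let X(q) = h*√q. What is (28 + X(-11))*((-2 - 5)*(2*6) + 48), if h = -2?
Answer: -1008 + 72*I*√11 ≈ -1008.0 + 238.8*I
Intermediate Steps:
X(q) = -2*√q
(28 + X(-11))*((-2 - 5)*(2*6) + 48) = (28 - 2*I*√11)*((-2 - 5)*(2*6) + 48) = (28 - 2*I*√11)*(-7*12 + 48) = (28 - 2*I*√11)*(-84 + 48) = (28 - 2*I*√11)*(-36) = -1008 + 72*I*√11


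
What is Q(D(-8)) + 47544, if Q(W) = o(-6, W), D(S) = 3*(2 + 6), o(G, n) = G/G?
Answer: 47545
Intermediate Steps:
o(G, n) = 1
D(S) = 24 (D(S) = 3*8 = 24)
Q(W) = 1
Q(D(-8)) + 47544 = 1 + 47544 = 47545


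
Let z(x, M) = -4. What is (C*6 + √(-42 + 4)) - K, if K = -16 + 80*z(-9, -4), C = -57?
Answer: -6 + I*√38 ≈ -6.0 + 6.1644*I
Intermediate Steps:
K = -336 (K = -16 + 80*(-4) = -16 - 320 = -336)
(C*6 + √(-42 + 4)) - K = (-57*6 + √(-42 + 4)) - 1*(-336) = (-342 + √(-38)) + 336 = (-342 + I*√38) + 336 = -6 + I*√38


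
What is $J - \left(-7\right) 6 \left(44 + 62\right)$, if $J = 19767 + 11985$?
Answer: $36204$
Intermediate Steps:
$J = 31752$
$J - \left(-7\right) 6 \left(44 + 62\right) = 31752 - \left(-7\right) 6 \left(44 + 62\right) = 31752 - \left(-42\right) 106 = 31752 - -4452 = 31752 + 4452 = 36204$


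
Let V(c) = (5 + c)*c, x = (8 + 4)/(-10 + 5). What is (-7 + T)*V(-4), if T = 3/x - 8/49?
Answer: 1649/49 ≈ 33.653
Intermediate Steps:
x = -12/5 (x = 12/(-5) = 12*(-1/5) = -12/5 ≈ -2.4000)
T = -277/196 (T = 3/(-12/5) - 8/49 = 3*(-5/12) - 8*1/49 = -5/4 - 8/49 = -277/196 ≈ -1.4133)
V(c) = c*(5 + c)
(-7 + T)*V(-4) = (-7 - 277/196)*(-4*(5 - 4)) = -(-1649)/49 = -1649/196*(-4) = 1649/49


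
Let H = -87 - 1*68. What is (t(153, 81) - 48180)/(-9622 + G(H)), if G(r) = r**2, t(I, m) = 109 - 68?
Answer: -48139/14403 ≈ -3.3423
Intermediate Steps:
t(I, m) = 41
H = -155 (H = -87 - 68 = -155)
(t(153, 81) - 48180)/(-9622 + G(H)) = (41 - 48180)/(-9622 + (-155)**2) = -48139/(-9622 + 24025) = -48139/14403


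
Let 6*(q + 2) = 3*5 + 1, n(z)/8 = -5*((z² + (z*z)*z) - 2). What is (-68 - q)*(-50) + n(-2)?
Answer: 11020/3 ≈ 3673.3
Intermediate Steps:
n(z) = 80 - 40*z² - 40*z³ (n(z) = 8*(-5*((z² + (z*z)*z) - 2)) = 8*(-5*((z² + z²*z) - 2)) = 8*(-5*((z² + z³) - 2)) = 8*(-5*(-2 + z² + z³)) = 8*(10 - 5*z² - 5*z³) = 80 - 40*z² - 40*z³)
q = ⅔ (q = -2 + (3*5 + 1)/6 = -2 + (15 + 1)/6 = -2 + (⅙)*16 = -2 + 8/3 = ⅔ ≈ 0.66667)
(-68 - q)*(-50) + n(-2) = (-68 - 1*⅔)*(-50) + (80 - 40*(-2)² - 40*(-2)³) = (-68 - ⅔)*(-50) + (80 - 40*4 - 40*(-8)) = -206/3*(-50) + (80 - 160 + 320) = 10300/3 + 240 = 11020/3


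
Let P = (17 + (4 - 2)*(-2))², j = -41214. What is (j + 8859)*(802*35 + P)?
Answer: -913672845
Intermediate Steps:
P = 169 (P = (17 + 2*(-2))² = (17 - 4)² = 13² = 169)
(j + 8859)*(802*35 + P) = (-41214 + 8859)*(802*35 + 169) = -32355*(28070 + 169) = -32355*28239 = -913672845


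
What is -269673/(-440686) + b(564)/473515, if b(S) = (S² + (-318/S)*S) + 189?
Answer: 267817815957/208671431290 ≈ 1.2834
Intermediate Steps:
b(S) = -129 + S² (b(S) = (S² - 318) + 189 = (-318 + S²) + 189 = -129 + S²)
-269673/(-440686) + b(564)/473515 = -269673/(-440686) + (-129 + 564²)/473515 = -269673*(-1/440686) + (-129 + 318096)*(1/473515) = 269673/440686 + 317967*(1/473515) = 269673/440686 + 317967/473515 = 267817815957/208671431290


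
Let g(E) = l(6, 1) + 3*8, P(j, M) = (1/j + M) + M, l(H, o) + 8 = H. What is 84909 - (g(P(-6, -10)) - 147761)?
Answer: 232648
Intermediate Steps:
l(H, o) = -8 + H
P(j, M) = 1/j + 2*M (P(j, M) = (M + 1/j) + M = 1/j + 2*M)
g(E) = 22 (g(E) = (-8 + 6) + 3*8 = -2 + 24 = 22)
84909 - (g(P(-6, -10)) - 147761) = 84909 - (22 - 147761) = 84909 - 1*(-147739) = 84909 + 147739 = 232648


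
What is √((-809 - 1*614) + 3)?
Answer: 2*I*√355 ≈ 37.683*I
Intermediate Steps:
√((-809 - 1*614) + 3) = √((-809 - 614) + 3) = √(-1423 + 3) = √(-1420) = 2*I*√355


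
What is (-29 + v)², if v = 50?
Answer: 441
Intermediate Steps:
(-29 + v)² = (-29 + 50)² = 21² = 441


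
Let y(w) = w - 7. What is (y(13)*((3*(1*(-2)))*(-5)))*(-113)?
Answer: -20340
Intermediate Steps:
y(w) = -7 + w
(y(13)*((3*(1*(-2)))*(-5)))*(-113) = ((-7 + 13)*((3*(1*(-2)))*(-5)))*(-113) = (6*((3*(-2))*(-5)))*(-113) = (6*(-6*(-5)))*(-113) = (6*30)*(-113) = 180*(-113) = -20340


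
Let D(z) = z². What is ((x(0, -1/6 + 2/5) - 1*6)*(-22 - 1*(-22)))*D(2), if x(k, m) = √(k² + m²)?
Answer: 0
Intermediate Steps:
((x(0, -1/6 + 2/5) - 1*6)*(-22 - 1*(-22)))*D(2) = ((√(0² + (-1/6 + 2/5)²) - 1*6)*(-22 - 1*(-22)))*2² = ((√(0 + (-1*⅙ + 2*(⅕))²) - 6)*(-22 + 22))*4 = ((√(0 + (-⅙ + ⅖)²) - 6)*0)*4 = ((√(0 + (7/30)²) - 6)*0)*4 = ((√(0 + 49/900) - 6)*0)*4 = ((√(49/900) - 6)*0)*4 = ((7/30 - 6)*0)*4 = -173/30*0*4 = 0*4 = 0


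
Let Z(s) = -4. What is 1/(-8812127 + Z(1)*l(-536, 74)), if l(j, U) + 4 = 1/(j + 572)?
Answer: -9/79309000 ≈ -1.1348e-7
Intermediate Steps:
l(j, U) = -4 + 1/(572 + j) (l(j, U) = -4 + 1/(j + 572) = -4 + 1/(572 + j))
1/(-8812127 + Z(1)*l(-536, 74)) = 1/(-8812127 - 4*(-2287 - 4*(-536))/(572 - 536)) = 1/(-8812127 - 4*(-2287 + 2144)/36) = 1/(-8812127 - (-143)/9) = 1/(-8812127 - 4*(-143/36)) = 1/(-8812127 + 143/9) = 1/(-79309000/9) = -9/79309000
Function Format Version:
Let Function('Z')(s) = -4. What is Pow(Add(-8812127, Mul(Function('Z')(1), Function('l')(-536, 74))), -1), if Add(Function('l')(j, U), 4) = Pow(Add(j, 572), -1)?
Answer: Rational(-9, 79309000) ≈ -1.1348e-7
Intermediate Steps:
Function('l')(j, U) = Add(-4, Pow(Add(572, j), -1)) (Function('l')(j, U) = Add(-4, Pow(Add(j, 572), -1)) = Add(-4, Pow(Add(572, j), -1)))
Pow(Add(-8812127, Mul(Function('Z')(1), Function('l')(-536, 74))), -1) = Pow(Add(-8812127, Mul(-4, Mul(Pow(Add(572, -536), -1), Add(-2287, Mul(-4, -536))))), -1) = Pow(Add(-8812127, Mul(-4, Mul(Pow(36, -1), Add(-2287, 2144)))), -1) = Pow(Add(-8812127, Mul(-4, Mul(Rational(1, 36), -143))), -1) = Pow(Add(-8812127, Mul(-4, Rational(-143, 36))), -1) = Pow(Add(-8812127, Rational(143, 9)), -1) = Pow(Rational(-79309000, 9), -1) = Rational(-9, 79309000)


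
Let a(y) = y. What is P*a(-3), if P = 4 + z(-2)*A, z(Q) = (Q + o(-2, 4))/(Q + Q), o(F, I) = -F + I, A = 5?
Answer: 3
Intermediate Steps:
o(F, I) = I - F
z(Q) = (6 + Q)/(2*Q) (z(Q) = (Q + (4 - 1*(-2)))/(Q + Q) = (Q + (4 + 2))/((2*Q)) = (Q + 6)*(1/(2*Q)) = (6 + Q)*(1/(2*Q)) = (6 + Q)/(2*Q))
P = -1 (P = 4 + ((1/2)*(6 - 2)/(-2))*5 = 4 + ((1/2)*(-1/2)*4)*5 = 4 - 1*5 = 4 - 5 = -1)
P*a(-3) = -1*(-3) = 3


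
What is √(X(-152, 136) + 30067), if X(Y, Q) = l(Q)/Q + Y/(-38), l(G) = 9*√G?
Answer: √(34762076 + 153*√34)/34 ≈ 173.41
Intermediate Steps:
X(Y, Q) = 9/√Q - Y/38 (X(Y, Q) = (9*√Q)/Q + Y/(-38) = 9/√Q + Y*(-1/38) = 9/√Q - Y/38)
√(X(-152, 136) + 30067) = √((9/√136 - 1/38*(-152)) + 30067) = √((9*(√34/68) + 4) + 30067) = √((9*√34/68 + 4) + 30067) = √((4 + 9*√34/68) + 30067) = √(30071 + 9*√34/68)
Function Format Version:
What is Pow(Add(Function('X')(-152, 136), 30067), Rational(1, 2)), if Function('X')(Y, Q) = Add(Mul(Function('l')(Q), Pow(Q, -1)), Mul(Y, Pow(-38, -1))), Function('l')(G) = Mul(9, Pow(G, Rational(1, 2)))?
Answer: Mul(Rational(1, 34), Pow(Add(34762076, Mul(153, Pow(34, Rational(1, 2)))), Rational(1, 2))) ≈ 173.41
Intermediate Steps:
Function('X')(Y, Q) = Add(Mul(9, Pow(Q, Rational(-1, 2))), Mul(Rational(-1, 38), Y)) (Function('X')(Y, Q) = Add(Mul(Mul(9, Pow(Q, Rational(1, 2))), Pow(Q, -1)), Mul(Y, Pow(-38, -1))) = Add(Mul(9, Pow(Q, Rational(-1, 2))), Mul(Y, Rational(-1, 38))) = Add(Mul(9, Pow(Q, Rational(-1, 2))), Mul(Rational(-1, 38), Y)))
Pow(Add(Function('X')(-152, 136), 30067), Rational(1, 2)) = Pow(Add(Add(Mul(9, Pow(136, Rational(-1, 2))), Mul(Rational(-1, 38), -152)), 30067), Rational(1, 2)) = Pow(Add(Add(Mul(9, Mul(Rational(1, 68), Pow(34, Rational(1, 2)))), 4), 30067), Rational(1, 2)) = Pow(Add(Add(Mul(Rational(9, 68), Pow(34, Rational(1, 2))), 4), 30067), Rational(1, 2)) = Pow(Add(Add(4, Mul(Rational(9, 68), Pow(34, Rational(1, 2)))), 30067), Rational(1, 2)) = Pow(Add(30071, Mul(Rational(9, 68), Pow(34, Rational(1, 2)))), Rational(1, 2))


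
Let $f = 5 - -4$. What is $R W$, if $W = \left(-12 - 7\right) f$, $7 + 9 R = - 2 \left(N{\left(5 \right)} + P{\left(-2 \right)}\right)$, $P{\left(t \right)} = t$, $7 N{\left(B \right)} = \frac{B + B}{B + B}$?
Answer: $\frac{437}{7} \approx 62.429$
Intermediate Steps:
$f = 9$ ($f = 5 + 4 = 9$)
$N{\left(B \right)} = \frac{1}{7}$ ($N{\left(B \right)} = \frac{\left(B + B\right) \frac{1}{B + B}}{7} = \frac{2 B \frac{1}{2 B}}{7} = \frac{1}{7} \cdot 1 = \frac{1}{7}$)
$R = - \frac{23}{63}$ ($R = - \frac{7}{9} + \frac{\left(-2\right) \left(\frac{1}{7} - 2\right)}{9} = - \frac{7}{9} + \frac{\left(-2\right) \left(- \frac{13}{7}\right)}{9} = - \frac{7}{9} + \frac{1}{9} \cdot \frac{26}{7} = - \frac{7}{9} + \frac{26}{63} = - \frac{23}{63} \approx -0.36508$)
$W = -171$ ($W = \left(-12 - 7\right) 9 = \left(-19\right) 9 = -171$)
$R W = \left(- \frac{23}{63}\right) \left(-171\right) = \frac{437}{7}$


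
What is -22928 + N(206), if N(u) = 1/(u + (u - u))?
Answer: -4723167/206 ≈ -22928.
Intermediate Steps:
N(u) = 1/u (N(u) = 1/(u + 0) = 1/u)
-22928 + N(206) = -22928 + 1/206 = -4723167/206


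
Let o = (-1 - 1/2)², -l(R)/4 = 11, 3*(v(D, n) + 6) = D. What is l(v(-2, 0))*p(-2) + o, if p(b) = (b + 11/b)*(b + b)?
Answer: -5271/4 ≈ -1317.8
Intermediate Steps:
v(D, n) = -6 + D/3
l(R) = -44 (l(R) = -4*11 = -44)
p(b) = 2*b*(b + 11/b) (p(b) = (b + 11/b)*(2*b) = 2*b*(b + 11/b))
o = 9/4 (o = (-1 - 1*½)² = (-1 - ½)² = (-3/2)² = 9/4 ≈ 2.2500)
l(v(-2, 0))*p(-2) + o = -44*(22 + 2*(-2)²) + 9/4 = -44*(22 + 2*4) + 9/4 = -44*(22 + 8) + 9/4 = -44*30 + 9/4 = -1320 + 9/4 = -5271/4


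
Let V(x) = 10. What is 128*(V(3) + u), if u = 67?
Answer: 9856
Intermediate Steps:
128*(V(3) + u) = 128*(10 + 67) = 128*77 = 9856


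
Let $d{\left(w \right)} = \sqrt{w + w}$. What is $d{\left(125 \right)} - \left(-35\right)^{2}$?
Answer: $-1225 + 5 \sqrt{10} \approx -1209.2$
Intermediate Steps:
$d{\left(w \right)} = \sqrt{2} \sqrt{w}$ ($d{\left(w \right)} = \sqrt{2 w} = \sqrt{2} \sqrt{w}$)
$d{\left(125 \right)} - \left(-35\right)^{2} = \sqrt{2} \sqrt{125} - \left(-35\right)^{2} = \sqrt{2} \cdot 5 \sqrt{5} - 1225 = 5 \sqrt{10} - 1225 = -1225 + 5 \sqrt{10}$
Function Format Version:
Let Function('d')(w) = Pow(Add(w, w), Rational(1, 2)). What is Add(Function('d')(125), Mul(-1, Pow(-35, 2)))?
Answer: Add(-1225, Mul(5, Pow(10, Rational(1, 2)))) ≈ -1209.2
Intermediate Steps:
Function('d')(w) = Mul(Pow(2, Rational(1, 2)), Pow(w, Rational(1, 2))) (Function('d')(w) = Pow(Mul(2, w), Rational(1, 2)) = Mul(Pow(2, Rational(1, 2)), Pow(w, Rational(1, 2))))
Add(Function('d')(125), Mul(-1, Pow(-35, 2))) = Add(Mul(Pow(2, Rational(1, 2)), Pow(125, Rational(1, 2))), Mul(-1, Pow(-35, 2))) = Add(Mul(Pow(2, Rational(1, 2)), Mul(5, Pow(5, Rational(1, 2)))), Mul(-1, 1225)) = Add(Mul(5, Pow(10, Rational(1, 2))), -1225) = Add(-1225, Mul(5, Pow(10, Rational(1, 2))))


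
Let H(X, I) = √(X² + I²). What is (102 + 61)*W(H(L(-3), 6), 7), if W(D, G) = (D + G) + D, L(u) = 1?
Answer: 1141 + 326*√37 ≈ 3124.0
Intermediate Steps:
H(X, I) = √(I² + X²)
W(D, G) = G + 2*D
(102 + 61)*W(H(L(-3), 6), 7) = (102 + 61)*(7 + 2*√(6² + 1²)) = 163*(7 + 2*√(36 + 1)) = 163*(7 + 2*√37) = 1141 + 326*√37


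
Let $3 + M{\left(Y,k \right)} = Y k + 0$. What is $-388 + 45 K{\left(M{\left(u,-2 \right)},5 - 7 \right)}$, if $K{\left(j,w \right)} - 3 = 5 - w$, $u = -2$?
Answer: $62$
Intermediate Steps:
$M{\left(Y,k \right)} = -3 + Y k$ ($M{\left(Y,k \right)} = -3 + \left(Y k + 0\right) = -3 + Y k$)
$K{\left(j,w \right)} = 8 - w$ ($K{\left(j,w \right)} = 3 - \left(-5 + w\right) = 8 - w$)
$-388 + 45 K{\left(M{\left(u,-2 \right)},5 - 7 \right)} = -388 + 45 \left(8 - \left(5 - 7\right)\right) = -388 + 45 \left(8 - -2\right) = -388 + 45 \left(8 + 2\right) = -388 + 45 \cdot 10 = -388 + 450 = 62$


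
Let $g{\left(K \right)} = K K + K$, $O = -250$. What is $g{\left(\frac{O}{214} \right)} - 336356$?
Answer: $- \frac{3850937594}{11449} \approx -3.3636 \cdot 10^{5}$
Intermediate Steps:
$g{\left(K \right)} = K + K^{2}$ ($g{\left(K \right)} = K^{2} + K = K + K^{2}$)
$g{\left(\frac{O}{214} \right)} - 336356 = - \frac{250}{214} \left(1 - \frac{250}{214}\right) - 336356 = \left(-250\right) \frac{1}{214} \left(1 - \frac{125}{107}\right) - 336356 = - \frac{125 \left(1 - \frac{125}{107}\right)}{107} - 336356 = \left(- \frac{125}{107}\right) \left(- \frac{18}{107}\right) - 336356 = \frac{2250}{11449} - 336356 = - \frac{3850937594}{11449}$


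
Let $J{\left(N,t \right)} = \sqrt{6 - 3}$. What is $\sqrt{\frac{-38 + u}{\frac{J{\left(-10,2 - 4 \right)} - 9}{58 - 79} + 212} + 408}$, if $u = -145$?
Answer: $\frac{\sqrt{1816245 - 408 \sqrt{3}}}{\sqrt{4461 - \sqrt{3}}} \approx 20.178$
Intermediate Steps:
$J{\left(N,t \right)} = \sqrt{3}$
$\sqrt{\frac{-38 + u}{\frac{J{\left(-10,2 - 4 \right)} - 9}{58 - 79} + 212} + 408} = \sqrt{\frac{-38 - 145}{\frac{\sqrt{3} - 9}{58 - 79} + 212} + 408} = \sqrt{- \frac{183}{\frac{-9 + \sqrt{3}}{-21} + 212} + 408} = \sqrt{- \frac{183}{\left(-9 + \sqrt{3}\right) \left(- \frac{1}{21}\right) + 212} + 408} = \sqrt{- \frac{183}{\left(\frac{3}{7} - \frac{\sqrt{3}}{21}\right) + 212} + 408} = \sqrt{- \frac{183}{\frac{1487}{7} - \frac{\sqrt{3}}{21}} + 408} = \sqrt{408 - \frac{183}{\frac{1487}{7} - \frac{\sqrt{3}}{21}}}$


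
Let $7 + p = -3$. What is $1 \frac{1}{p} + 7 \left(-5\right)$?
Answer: $- \frac{351}{10} \approx -35.1$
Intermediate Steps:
$p = -10$ ($p = -7 - 3 = -10$)
$1 \frac{1}{p} + 7 \left(-5\right) = 1 \frac{1}{-10} + 7 \left(-5\right) = 1 \left(- \frac{1}{10}\right) - 35 = - \frac{1}{10} - 35 = - \frac{351}{10}$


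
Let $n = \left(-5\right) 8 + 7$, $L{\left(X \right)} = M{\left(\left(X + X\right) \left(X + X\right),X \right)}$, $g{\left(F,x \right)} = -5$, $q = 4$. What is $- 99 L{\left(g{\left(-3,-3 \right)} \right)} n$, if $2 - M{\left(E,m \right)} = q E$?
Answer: $-1300266$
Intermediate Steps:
$M{\left(E,m \right)} = 2 - 4 E$
$L{\left(X \right)} = 2 - 16 X^{2}$ ($L{\left(X \right)} = 2 - 4 \left(X + X\right) \left(X + X\right) = 2 - 4 \cdot 2 X 2 X = 2 - 4 \cdot 4 X^{2} = 2 - 16 X^{2}$)
$n = -33$ ($n = -40 + 7 = -33$)
$- 99 L{\left(g{\left(-3,-3 \right)} \right)} n = - 99 \left(2 - 16 \left(-5\right)^{2}\right) \left(-33\right) = - 99 \left(2 - 400\right) \left(-33\right) = \left(-99\right) \left(-398\right) \left(-33\right) = 39402 \left(-33\right) = -1300266$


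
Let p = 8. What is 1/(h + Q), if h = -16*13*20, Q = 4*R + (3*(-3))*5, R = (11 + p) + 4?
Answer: -1/4113 ≈ -0.00024313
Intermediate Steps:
R = 23 (R = (11 + 8) + 4 = 19 + 4 = 23)
Q = 47 (Q = 4*23 + (3*(-3))*5 = 92 - 9*5 = 92 - 45 = 47)
h = -4160 (h = -208*20 = -4160)
1/(h + Q) = 1/(-4160 + 47) = 1/(-4113) = -1/4113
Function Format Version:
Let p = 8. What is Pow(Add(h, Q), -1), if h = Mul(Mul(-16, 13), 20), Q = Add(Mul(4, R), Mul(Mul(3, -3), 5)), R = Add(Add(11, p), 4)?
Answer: Rational(-1, 4113) ≈ -0.00024313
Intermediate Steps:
R = 23 (R = Add(Add(11, 8), 4) = Add(19, 4) = 23)
Q = 47 (Q = Add(Mul(4, 23), Mul(Mul(3, -3), 5)) = Add(92, Mul(-9, 5)) = Add(92, -45) = 47)
h = -4160 (h = Mul(-208, 20) = -4160)
Pow(Add(h, Q), -1) = Pow(Add(-4160, 47), -1) = Pow(-4113, -1) = Rational(-1, 4113)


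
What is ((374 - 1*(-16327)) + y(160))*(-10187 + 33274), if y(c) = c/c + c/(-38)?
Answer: 7324535446/19 ≈ 3.8550e+8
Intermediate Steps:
y(c) = 1 - c/38 (y(c) = 1 + c*(-1/38) = 1 - c/38)
((374 - 1*(-16327)) + y(160))*(-10187 + 33274) = ((374 - 1*(-16327)) + (1 - 1/38*160))*(-10187 + 33274) = ((374 + 16327) + (1 - 80/19))*23087 = (16701 - 61/19)*23087 = (317258/19)*23087 = 7324535446/19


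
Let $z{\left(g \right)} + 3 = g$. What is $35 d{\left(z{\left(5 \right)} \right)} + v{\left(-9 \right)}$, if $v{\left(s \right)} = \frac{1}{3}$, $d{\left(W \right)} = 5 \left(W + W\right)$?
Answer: $\frac{2101}{3} \approx 700.33$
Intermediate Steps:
$z{\left(g \right)} = -3 + g$
$d{\left(W \right)} = 10 W$ ($d{\left(W \right)} = 5 \cdot 2 W = 10 W$)
$v{\left(s \right)} = \frac{1}{3}$
$35 d{\left(z{\left(5 \right)} \right)} + v{\left(-9 \right)} = 35 \cdot 10 \left(-3 + 5\right) + \frac{1}{3} = 35 \cdot 10 \cdot 2 + \frac{1}{3} = 35 \cdot 20 + \frac{1}{3} = 700 + \frac{1}{3} = \frac{2101}{3}$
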